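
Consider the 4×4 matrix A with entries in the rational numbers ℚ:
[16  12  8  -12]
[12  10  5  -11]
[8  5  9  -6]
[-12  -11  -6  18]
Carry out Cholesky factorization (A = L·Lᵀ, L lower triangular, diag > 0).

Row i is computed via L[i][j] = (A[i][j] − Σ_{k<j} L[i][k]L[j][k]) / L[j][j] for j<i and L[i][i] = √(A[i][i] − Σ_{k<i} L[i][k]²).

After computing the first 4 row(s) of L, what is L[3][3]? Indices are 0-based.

Step 1: L[0][0] = √(16) = 4.
  L[1][0] = (12) / L[0][0] = 3.
Step 2: L[1][1] = √(1) = 1.
  L[2][0] = (8) / L[0][0] = 2.
  L[2][1] = (-1) / L[1][1] = -1.
Step 3: L[2][2] = √(4) = 2.
  L[3][0] = (-12) / L[0][0] = -3.
  L[3][1] = (-2) / L[1][1] = -2.
  L[3][2] = (-2) / L[2][2] = -1.
Step 4: L[3][3] = √(4) = 2.

L[3][3] = 2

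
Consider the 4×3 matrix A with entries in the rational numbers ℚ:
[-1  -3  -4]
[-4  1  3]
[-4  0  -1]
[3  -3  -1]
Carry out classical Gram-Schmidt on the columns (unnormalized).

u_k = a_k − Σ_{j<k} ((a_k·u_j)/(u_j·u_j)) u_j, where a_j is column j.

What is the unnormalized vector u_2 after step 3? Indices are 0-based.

u_2 = (-687/698, 798/349, -255/349, 1219/698)

Step 1: u_0 = a_0 = (-1, -4, -4, 3).
Step 2: u_1 = a_1 − (-5/21)·u_0 = (-68/21, 1/21, -20/21, -16/7).
Step 3: u_2 = a_2 − (-1/6)·u_0 − (343/349)·u_1 = (-687/698, 798/349, -255/349, 1219/698).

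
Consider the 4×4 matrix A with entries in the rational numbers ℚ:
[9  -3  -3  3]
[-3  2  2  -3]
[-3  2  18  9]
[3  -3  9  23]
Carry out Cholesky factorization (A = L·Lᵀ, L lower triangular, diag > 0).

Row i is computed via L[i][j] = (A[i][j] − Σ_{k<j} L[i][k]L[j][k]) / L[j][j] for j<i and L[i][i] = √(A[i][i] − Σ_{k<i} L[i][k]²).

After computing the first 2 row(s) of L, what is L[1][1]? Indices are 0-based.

L[1][1] = 1

Step 1: L[0][0] = √(9) = 3.
  L[1][0] = (-3) / L[0][0] = -1.
Step 2: L[1][1] = √(1) = 1.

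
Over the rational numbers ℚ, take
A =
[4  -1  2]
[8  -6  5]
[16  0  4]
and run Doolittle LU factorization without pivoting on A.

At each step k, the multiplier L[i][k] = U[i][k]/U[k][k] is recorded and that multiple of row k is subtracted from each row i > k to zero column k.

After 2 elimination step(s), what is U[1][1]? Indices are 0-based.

U[1][1] = -4

k=0: U[0][0]=4
  eliminate (1,0): mult=2, new row 1: (0, -4, 1); set L[1][0]=2
  eliminate (2,0): mult=4, new row 2: (0, 4, -4); set L[2][0]=4
k=1: U[1][1]=-4
  eliminate (2,1): mult=-1, new row 2: (0, 0, -3); set L[2][1]=-1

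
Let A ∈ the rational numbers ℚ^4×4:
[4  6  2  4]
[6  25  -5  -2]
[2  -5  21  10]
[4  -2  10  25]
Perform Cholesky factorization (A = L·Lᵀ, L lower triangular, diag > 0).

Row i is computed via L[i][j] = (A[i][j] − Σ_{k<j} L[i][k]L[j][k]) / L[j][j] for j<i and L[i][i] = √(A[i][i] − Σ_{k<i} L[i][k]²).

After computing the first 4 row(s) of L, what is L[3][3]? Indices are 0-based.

L[3][3] = 4

Step 1: L[0][0] = √(4) = 2.
  L[1][0] = (6) / L[0][0] = 3.
Step 2: L[1][1] = √(16) = 4.
  L[2][0] = (2) / L[0][0] = 1.
  L[2][1] = (-8) / L[1][1] = -2.
Step 3: L[2][2] = √(16) = 4.
  L[3][0] = (4) / L[0][0] = 2.
  L[3][1] = (-8) / L[1][1] = -2.
  L[3][2] = (4) / L[2][2] = 1.
Step 4: L[3][3] = √(16) = 4.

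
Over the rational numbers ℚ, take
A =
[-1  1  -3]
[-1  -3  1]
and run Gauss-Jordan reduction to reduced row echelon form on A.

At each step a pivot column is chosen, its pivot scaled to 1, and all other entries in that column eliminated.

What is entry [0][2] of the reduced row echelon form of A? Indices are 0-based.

M[0][2] = 2

[1] R0 /= -1  ⇒  (1, -1, 3)
     R1 -= -1·R0  ⇒  (0, -4, 4)
[2] R1 /= -4  ⇒  (0, 1, -1)
     R0 -= -1·R1  ⇒  (1, 0, 2)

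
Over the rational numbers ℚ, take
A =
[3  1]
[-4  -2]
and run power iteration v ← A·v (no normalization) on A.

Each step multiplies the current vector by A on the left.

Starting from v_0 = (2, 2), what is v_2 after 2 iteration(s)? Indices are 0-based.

v_2 = (12, -8)

v_0 = (2, 2).
v_1 = A·v_0 = (8, -12).
v_2 = A·v_1 = (12, -8).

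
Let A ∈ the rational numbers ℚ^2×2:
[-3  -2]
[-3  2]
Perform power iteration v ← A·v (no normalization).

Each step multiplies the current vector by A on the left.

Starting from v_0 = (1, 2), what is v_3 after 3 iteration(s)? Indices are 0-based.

v_3 = (-103, -11)

v_0 = (1, 2).
v_1 = A·v_0 = (-7, 1).
v_2 = A·v_1 = (19, 23).
v_3 = A·v_2 = (-103, -11).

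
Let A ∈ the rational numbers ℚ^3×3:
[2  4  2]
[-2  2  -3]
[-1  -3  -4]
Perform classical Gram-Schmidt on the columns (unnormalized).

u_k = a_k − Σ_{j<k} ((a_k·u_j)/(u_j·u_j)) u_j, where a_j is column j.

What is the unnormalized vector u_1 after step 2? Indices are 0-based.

Step 1: u_0 = a_0 = (2, -2, -1).
Step 2: u_1 = a_1 − (7/9)·u_0 = (22/9, 32/9, -20/9).

u_1 = (22/9, 32/9, -20/9)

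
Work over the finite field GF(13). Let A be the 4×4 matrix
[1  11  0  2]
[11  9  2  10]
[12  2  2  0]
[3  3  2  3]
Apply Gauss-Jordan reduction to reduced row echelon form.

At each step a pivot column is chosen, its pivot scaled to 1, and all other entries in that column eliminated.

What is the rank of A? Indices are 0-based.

rank = 4

[1] R0 /= 1  ⇒  (1, 11, 0, 2)
     R1 -= 11·R0  ⇒  (0, 5, 2, 1)
     R2 -= 12·R0  ⇒  (0, 0, 2, 2)
     R3 -= 3·R0  ⇒  (0, 9, 2, 10)
[2] R1 /= 5  ⇒  (0, 1, 3, 8)
     R0 -= 11·R1  ⇒  (1, 0, 6, 5)
     R3 -= 9·R1  ⇒  (0, 0, 1, 3)
[3] R2 /= 2  ⇒  (0, 0, 1, 1)
     R0 -= 6·R2  ⇒  (1, 0, 0, 12)
     R1 -= 3·R2  ⇒  (0, 1, 0, 5)
     R3 -= 1·R2  ⇒  (0, 0, 0, 2)
[4] R3 /= 2  ⇒  (0, 0, 0, 1)
     R0 -= 12·R3  ⇒  (1, 0, 0, 0)
     R1 -= 5·R3  ⇒  (0, 1, 0, 0)
     R2 -= 1·R3  ⇒  (0, 0, 1, 0)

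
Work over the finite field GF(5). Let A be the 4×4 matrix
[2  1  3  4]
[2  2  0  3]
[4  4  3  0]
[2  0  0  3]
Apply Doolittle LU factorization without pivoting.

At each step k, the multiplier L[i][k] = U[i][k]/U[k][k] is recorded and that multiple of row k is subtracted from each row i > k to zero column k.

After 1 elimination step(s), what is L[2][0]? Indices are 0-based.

Step 1: pivot at (0,0) is 2.
  row1 ← row1 − (1)·row0  ⇒  L[1][0]=1, U row1=(0, 1, 2, 4)
  row2 ← row2 − (2)·row0  ⇒  L[2][0]=2, U row2=(0, 2, 2, 2)
  row3 ← row3 − (1)·row0  ⇒  L[3][0]=1, U row3=(0, 4, 2, 4)

L[2][0] = 2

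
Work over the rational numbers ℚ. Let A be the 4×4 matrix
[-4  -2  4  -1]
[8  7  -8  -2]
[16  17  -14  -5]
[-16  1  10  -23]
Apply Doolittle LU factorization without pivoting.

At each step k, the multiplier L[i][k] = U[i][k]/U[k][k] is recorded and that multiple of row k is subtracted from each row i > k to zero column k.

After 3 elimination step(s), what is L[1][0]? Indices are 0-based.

L[1][0] = -2

k=0: U[0][0]=-4
  eliminate (1,0): mult=-2, new row 1: (0, 3, 0, -4); set L[1][0]=-2
  eliminate (2,0): mult=-4, new row 2: (0, 9, 2, -9); set L[2][0]=-4
  eliminate (3,0): mult=4, new row 3: (0, 9, -6, -19); set L[3][0]=4
k=1: U[1][1]=3
  eliminate (2,1): mult=3, new row 2: (0, 0, 2, 3); set L[2][1]=3
  eliminate (3,1): mult=3, new row 3: (0, 0, -6, -7); set L[3][1]=3
k=2: U[2][2]=2
  eliminate (3,2): mult=-3, new row 3: (0, 0, 0, 2); set L[3][2]=-3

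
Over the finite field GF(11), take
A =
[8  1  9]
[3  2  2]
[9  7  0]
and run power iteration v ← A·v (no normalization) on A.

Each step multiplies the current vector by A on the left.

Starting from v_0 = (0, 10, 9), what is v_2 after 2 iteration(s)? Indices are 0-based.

v_2 = (10, 5, 7)

v_0 = (0, 10, 9).
v_1 = A·v_0 = (3, 5, 4).
v_2 = A·v_1 = (10, 5, 7).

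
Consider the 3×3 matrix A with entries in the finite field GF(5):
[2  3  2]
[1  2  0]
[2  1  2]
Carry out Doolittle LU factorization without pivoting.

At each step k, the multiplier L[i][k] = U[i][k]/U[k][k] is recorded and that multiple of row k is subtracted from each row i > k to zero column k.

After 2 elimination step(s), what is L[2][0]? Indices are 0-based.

k=0: U[0][0]=2
  eliminate (1,0): mult=3, new row 1: (0, 3, 4); set L[1][0]=3
  eliminate (2,0): mult=1, new row 2: (0, 3, 0); set L[2][0]=1
k=1: U[1][1]=3
  eliminate (2,1): mult=1, new row 2: (0, 0, 1); set L[2][1]=1

L[2][0] = 1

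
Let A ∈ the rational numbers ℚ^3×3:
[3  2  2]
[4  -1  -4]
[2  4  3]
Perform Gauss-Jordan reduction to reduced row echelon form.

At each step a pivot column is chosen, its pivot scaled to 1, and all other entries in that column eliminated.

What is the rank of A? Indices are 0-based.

rank = 3

step 1: normalize row 0 (÷3) = (1, 2/3, 2/3)
  row 1: subtract 4×row0 = (0, -11/3, -20/3)
  row 2: subtract 2×row0 = (0, 8/3, 5/3)
step 2: normalize row 1 (÷-11/3) = (0, 1, 20/11)
  row 0: subtract 2/3×row1 = (1, 0, -6/11)
  row 2: subtract 8/3×row1 = (0, 0, -35/11)
step 3: normalize row 2 (÷-35/11) = (0, 0, 1)
  row 0: subtract -6/11×row2 = (1, 0, 0)
  row 1: subtract 20/11×row2 = (0, 1, 0)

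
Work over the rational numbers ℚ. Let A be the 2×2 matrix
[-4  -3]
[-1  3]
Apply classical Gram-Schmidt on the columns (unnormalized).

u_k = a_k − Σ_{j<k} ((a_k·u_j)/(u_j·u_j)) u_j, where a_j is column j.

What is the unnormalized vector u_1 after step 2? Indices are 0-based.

Step 1: u_0 = a_0 = (-4, -1).
Step 2: u_1 = a_1 − (9/17)·u_0 = (-15/17, 60/17).

u_1 = (-15/17, 60/17)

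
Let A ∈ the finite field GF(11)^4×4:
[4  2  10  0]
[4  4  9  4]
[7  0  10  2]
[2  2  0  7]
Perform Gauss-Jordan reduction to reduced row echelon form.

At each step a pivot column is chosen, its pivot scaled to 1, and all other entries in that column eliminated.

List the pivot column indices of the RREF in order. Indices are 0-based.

pivot(0,0)=4: scale R0 → (1, 6, 8, 0)
  clear (1,0): R1 −= (4)R0 → (0, 2, 10, 4)
  clear (2,0): R2 −= (7)R0 → (0, 2, 9, 2)
  clear (3,0): R3 −= (2)R0 → (0, 1, 6, 7)
pivot(1,1)=2: scale R1 → (0, 1, 5, 2)
  clear (0,1): R0 −= (6)R1 → (1, 0, 0, 10)
  clear (2,1): R2 −= (2)R1 → (0, 0, 10, 9)
  clear (3,1): R3 −= (1)R1 → (0, 0, 1, 5)
pivot(2,2)=10: scale R2 → (0, 0, 1, 2)
  clear (1,2): R1 −= (5)R2 → (0, 1, 0, 3)
  clear (3,2): R3 −= (1)R2 → (0, 0, 0, 3)
pivot(3,3)=3: scale R3 → (0, 0, 0, 1)
  clear (0,3): R0 −= (10)R3 → (1, 0, 0, 0)
  clear (1,3): R1 −= (3)R3 → (0, 1, 0, 0)
  clear (2,3): R2 −= (2)R3 → (0, 0, 1, 0)

pivot columns: 0, 1, 2, 3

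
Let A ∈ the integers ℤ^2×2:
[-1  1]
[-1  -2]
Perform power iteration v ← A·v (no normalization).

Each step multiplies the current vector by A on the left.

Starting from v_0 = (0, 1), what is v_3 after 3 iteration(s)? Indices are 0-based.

v_0 = (0, 1).
v_1 = A·v_0 = (1, -2).
v_2 = A·v_1 = (-3, 3).
v_3 = A·v_2 = (6, -3).

v_3 = (6, -3)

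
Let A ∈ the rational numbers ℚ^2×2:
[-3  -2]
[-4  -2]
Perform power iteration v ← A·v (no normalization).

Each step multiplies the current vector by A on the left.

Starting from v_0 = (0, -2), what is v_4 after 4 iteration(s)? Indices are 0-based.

v_0 = (0, -2).
v_1 = A·v_0 = (4, 4).
v_2 = A·v_1 = (-20, -24).
v_3 = A·v_2 = (108, 128).
v_4 = A·v_3 = (-580, -688).

v_4 = (-580, -688)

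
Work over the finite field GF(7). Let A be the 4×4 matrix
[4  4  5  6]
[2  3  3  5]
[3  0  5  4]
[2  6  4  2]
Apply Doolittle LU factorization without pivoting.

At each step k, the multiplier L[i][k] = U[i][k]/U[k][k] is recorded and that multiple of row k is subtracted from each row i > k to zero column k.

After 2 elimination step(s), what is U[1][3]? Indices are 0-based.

U[1][3] = 2

Step 1: pivot at (0,0) is 4.
  row1 ← row1 − (4)·row0  ⇒  L[1][0]=4, U row1=(0, 1, 4, 2)
  row2 ← row2 − (6)·row0  ⇒  L[2][0]=6, U row2=(0, 4, 3, 3)
  row3 ← row3 − (4)·row0  ⇒  L[3][0]=4, U row3=(0, 4, 5, 6)
Step 2: pivot at (1,1) is 1.
  row2 ← row2 − (4)·row1  ⇒  L[2][1]=4, U row2=(0, 0, 1, 2)
  row3 ← row3 − (4)·row1  ⇒  L[3][1]=4, U row3=(0, 0, 3, 5)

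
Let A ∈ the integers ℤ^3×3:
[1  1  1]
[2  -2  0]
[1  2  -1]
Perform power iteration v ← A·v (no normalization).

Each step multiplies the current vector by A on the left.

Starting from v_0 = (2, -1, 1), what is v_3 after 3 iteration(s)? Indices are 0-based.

v_0 = (2, -1, 1).
v_1 = A·v_0 = (2, 6, -1).
v_2 = A·v_1 = (7, -8, 15).
v_3 = A·v_2 = (14, 30, -24).

v_3 = (14, 30, -24)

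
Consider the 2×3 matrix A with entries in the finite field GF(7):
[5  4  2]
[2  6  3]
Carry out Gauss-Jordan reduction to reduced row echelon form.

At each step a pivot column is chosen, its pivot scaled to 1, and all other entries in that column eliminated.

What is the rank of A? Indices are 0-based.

rank = 2

step 1: normalize row 0 (÷5) = (1, 5, 6)
  row 1: subtract 2×row0 = (0, 3, 5)
step 2: normalize row 1 (÷3) = (0, 1, 4)
  row 0: subtract 5×row1 = (1, 0, 0)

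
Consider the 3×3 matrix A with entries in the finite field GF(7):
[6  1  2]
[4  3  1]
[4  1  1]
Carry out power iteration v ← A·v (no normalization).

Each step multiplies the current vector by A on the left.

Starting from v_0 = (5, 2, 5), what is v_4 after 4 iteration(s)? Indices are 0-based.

v_4 = (5, 1, 4)

v_0 = (5, 2, 5).
v_1 = A·v_0 = (0, 3, 6).
v_2 = A·v_1 = (1, 1, 2).
v_3 = A·v_2 = (4, 2, 0).
v_4 = A·v_3 = (5, 1, 4).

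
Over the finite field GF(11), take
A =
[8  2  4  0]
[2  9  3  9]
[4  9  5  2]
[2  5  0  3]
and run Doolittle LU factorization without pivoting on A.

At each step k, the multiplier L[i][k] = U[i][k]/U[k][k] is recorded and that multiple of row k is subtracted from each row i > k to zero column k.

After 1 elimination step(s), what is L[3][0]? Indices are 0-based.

L[3][0] = 3

[col 0] pivot 8
  R1 -= 3*R0 → (0, 3, 2, 9)  (L[1][0] := 3)
  R2 -= 6*R0 → (0, 8, 3, 2)  (L[2][0] := 6)
  R3 -= 3*R0 → (0, 10, 10, 3)  (L[3][0] := 3)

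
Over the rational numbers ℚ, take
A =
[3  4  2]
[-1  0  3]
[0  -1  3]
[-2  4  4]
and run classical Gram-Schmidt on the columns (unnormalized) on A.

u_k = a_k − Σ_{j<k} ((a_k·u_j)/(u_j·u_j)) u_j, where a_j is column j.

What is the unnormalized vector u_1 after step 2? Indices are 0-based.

u_1 = (22/7, 2/7, -1, 32/7)

Step 1: u_0 = a_0 = (3, -1, 0, -2).
Step 2: u_1 = a_1 − (2/7)·u_0 = (22/7, 2/7, -1, 32/7).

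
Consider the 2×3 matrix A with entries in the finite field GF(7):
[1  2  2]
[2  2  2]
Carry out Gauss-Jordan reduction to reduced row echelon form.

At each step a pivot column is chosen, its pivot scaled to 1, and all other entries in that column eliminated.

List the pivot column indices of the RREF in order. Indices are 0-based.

pivot(0,0)=1: scale R0 → (1, 2, 2)
  clear (1,0): R1 −= (2)R0 → (0, 5, 5)
pivot(1,1)=5: scale R1 → (0, 1, 1)
  clear (0,1): R0 −= (2)R1 → (1, 0, 0)

pivot columns: 0, 1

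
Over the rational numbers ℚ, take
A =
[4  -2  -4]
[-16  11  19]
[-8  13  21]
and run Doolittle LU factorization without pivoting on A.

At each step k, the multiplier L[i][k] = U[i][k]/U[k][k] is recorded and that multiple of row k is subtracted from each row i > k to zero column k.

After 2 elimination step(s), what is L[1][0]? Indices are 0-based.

Step 1: pivot at (0,0) is 4.
  row1 ← row1 − (-4)·row0  ⇒  L[1][0]=-4, U row1=(0, 3, 3)
  row2 ← row2 − (-2)·row0  ⇒  L[2][0]=-2, U row2=(0, 9, 13)
Step 2: pivot at (1,1) is 3.
  row2 ← row2 − (3)·row1  ⇒  L[2][1]=3, U row2=(0, 0, 4)

L[1][0] = -4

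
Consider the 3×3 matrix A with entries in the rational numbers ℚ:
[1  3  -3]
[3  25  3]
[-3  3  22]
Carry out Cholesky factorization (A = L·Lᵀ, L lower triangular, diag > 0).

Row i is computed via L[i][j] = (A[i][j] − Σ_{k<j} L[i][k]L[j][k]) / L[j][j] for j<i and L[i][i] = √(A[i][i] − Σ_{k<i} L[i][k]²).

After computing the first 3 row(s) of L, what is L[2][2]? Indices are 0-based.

Step 1: L[0][0] = √(1) = 1.
  L[1][0] = (3) / L[0][0] = 3.
Step 2: L[1][1] = √(16) = 4.
  L[2][0] = (-3) / L[0][0] = -3.
  L[2][1] = (12) / L[1][1] = 3.
Step 3: L[2][2] = √(4) = 2.

L[2][2] = 2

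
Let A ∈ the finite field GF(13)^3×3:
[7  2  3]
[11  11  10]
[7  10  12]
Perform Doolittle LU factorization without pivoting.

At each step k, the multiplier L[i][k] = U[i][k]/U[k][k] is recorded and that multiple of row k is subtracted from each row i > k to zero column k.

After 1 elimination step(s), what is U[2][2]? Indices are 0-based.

k=0: U[0][0]=7
  eliminate (1,0): mult=9, new row 1: (0, 6, 9); set L[1][0]=9
  eliminate (2,0): mult=1, new row 2: (0, 8, 9); set L[2][0]=1

U[2][2] = 9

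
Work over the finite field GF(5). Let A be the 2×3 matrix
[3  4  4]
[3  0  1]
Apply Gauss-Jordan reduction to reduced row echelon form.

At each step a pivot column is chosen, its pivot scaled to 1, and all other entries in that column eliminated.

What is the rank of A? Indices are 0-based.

pivot(0,0)=3: scale R0 → (1, 3, 3)
  clear (1,0): R1 −= (3)R0 → (0, 1, 2)
pivot(1,1)=1: scale R1 → (0, 1, 2)
  clear (0,1): R0 −= (3)R1 → (1, 0, 2)

rank = 2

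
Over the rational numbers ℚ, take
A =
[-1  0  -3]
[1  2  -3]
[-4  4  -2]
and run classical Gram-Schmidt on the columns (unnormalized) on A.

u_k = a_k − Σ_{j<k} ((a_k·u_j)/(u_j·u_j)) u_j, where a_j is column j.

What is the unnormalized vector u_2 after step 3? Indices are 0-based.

Step 1: u_0 = a_0 = (-1, 1, -4).
Step 2: u_1 = a_1 − (-7/9)·u_0 = (-7/9, 25/9, 8/9).
Step 3: u_2 = a_2 − (4/9)·u_0 − (-35/41)·u_1 = (-132/41, -44/41, 22/41).

u_2 = (-132/41, -44/41, 22/41)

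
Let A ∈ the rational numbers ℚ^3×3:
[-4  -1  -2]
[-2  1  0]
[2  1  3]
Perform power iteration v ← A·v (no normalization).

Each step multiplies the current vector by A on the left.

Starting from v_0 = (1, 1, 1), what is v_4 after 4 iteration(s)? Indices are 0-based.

v_0 = (1, 1, 1).
v_1 = A·v_0 = (-7, -1, 6).
v_2 = A·v_1 = (17, 13, 3).
v_3 = A·v_2 = (-87, -21, 56).
v_4 = A·v_3 = (257, 153, -27).

v_4 = (257, 153, -27)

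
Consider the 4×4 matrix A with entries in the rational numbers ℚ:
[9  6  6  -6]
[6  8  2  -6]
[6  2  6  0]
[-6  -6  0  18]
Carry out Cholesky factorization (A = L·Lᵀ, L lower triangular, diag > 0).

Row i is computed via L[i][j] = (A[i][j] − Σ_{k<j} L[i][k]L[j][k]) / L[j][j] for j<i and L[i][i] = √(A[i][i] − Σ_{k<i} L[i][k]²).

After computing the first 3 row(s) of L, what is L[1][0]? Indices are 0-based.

Step 1: L[0][0] = √(9) = 3.
  L[1][0] = (6) / L[0][0] = 2.
Step 2: L[1][1] = √(4) = 2.
  L[2][0] = (6) / L[0][0] = 2.
  L[2][1] = (-2) / L[1][1] = -1.
Step 3: L[2][2] = √(1) = 1.

L[1][0] = 2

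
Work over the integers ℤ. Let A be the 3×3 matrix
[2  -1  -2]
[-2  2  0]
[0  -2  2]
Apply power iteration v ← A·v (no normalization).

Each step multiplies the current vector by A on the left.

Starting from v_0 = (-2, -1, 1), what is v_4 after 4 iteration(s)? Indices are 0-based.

v_4 = (-152, 260, -176)

v_0 = (-2, -1, 1).
v_1 = A·v_0 = (-5, 2, 4).
v_2 = A·v_1 = (-20, 14, 4).
v_3 = A·v_2 = (-62, 68, -20).
v_4 = A·v_3 = (-152, 260, -176).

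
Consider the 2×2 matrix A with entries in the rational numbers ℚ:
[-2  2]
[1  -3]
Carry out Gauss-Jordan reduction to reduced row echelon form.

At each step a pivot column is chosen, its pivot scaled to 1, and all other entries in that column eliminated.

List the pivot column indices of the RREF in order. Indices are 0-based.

[1] R0 /= -2  ⇒  (1, -1)
     R1 -= 1·R0  ⇒  (0, -2)
[2] R1 /= -2  ⇒  (0, 1)
     R0 -= -1·R1  ⇒  (1, 0)

pivot columns: 0, 1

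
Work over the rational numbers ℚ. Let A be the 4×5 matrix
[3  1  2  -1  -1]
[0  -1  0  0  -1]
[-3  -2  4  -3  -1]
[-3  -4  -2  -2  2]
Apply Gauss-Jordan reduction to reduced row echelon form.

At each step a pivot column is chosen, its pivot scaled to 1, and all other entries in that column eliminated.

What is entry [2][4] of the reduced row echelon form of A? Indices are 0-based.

M[2][4] = -19/18

step 1: normalize row 0 (÷3) = (1, 1/3, 2/3, -1/3, -1/3)
  row 2: subtract -3×row0 = (0, -1, 6, -4, -2)
  row 3: subtract -3×row0 = (0, -3, 0, -3, 1)
step 2: normalize row 1 (÷-1) = (0, 1, 0, 0, 1)
  row 0: subtract 1/3×row1 = (1, 0, 2/3, -1/3, -2/3)
  row 2: subtract -1×row1 = (0, 0, 6, -4, -1)
  row 3: subtract -3×row1 = (0, 0, 0, -3, 4)
step 3: normalize row 2 (÷6) = (0, 0, 1, -2/3, -1/6)
  row 0: subtract 2/3×row2 = (1, 0, 0, 1/9, -5/9)
step 4: normalize row 3 (÷-3) = (0, 0, 0, 1, -4/3)
  row 0: subtract 1/9×row3 = (1, 0, 0, 0, -11/27)
  row 2: subtract -2/3×row3 = (0, 0, 1, 0, -19/18)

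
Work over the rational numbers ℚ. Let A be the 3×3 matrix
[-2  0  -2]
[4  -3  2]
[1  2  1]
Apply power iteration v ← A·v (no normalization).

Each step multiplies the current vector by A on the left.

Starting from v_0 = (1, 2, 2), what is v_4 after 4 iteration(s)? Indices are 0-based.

v_0 = (1, 2, 2).
v_1 = A·v_0 = (-6, 2, 7).
v_2 = A·v_1 = (-2, -16, 5).
v_3 = A·v_2 = (-6, 50, -29).
v_4 = A·v_3 = (70, -232, 65).

v_4 = (70, -232, 65)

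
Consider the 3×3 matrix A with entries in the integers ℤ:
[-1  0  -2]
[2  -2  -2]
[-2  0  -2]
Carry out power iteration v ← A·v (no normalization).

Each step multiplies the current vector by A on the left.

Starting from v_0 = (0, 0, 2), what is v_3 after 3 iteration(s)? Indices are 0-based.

v_3 = (-44, -24, -56)

v_0 = (0, 0, 2).
v_1 = A·v_0 = (-4, -4, -4).
v_2 = A·v_1 = (12, 8, 16).
v_3 = A·v_2 = (-44, -24, -56).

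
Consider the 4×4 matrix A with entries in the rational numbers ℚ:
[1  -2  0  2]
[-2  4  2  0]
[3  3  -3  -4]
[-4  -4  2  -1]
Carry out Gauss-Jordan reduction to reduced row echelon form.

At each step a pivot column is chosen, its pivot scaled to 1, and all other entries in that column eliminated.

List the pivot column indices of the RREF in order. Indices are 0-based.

pivot columns: 0, 1, 2, 3

step 1: normalize row 0 (÷1) = (1, -2, 0, 2)
  row 1: subtract -2×row0 = (0, 0, 2, 4)
  row 2: subtract 3×row0 = (0, 9, -3, -10)
  row 3: subtract -4×row0 = (0, -12, 2, 7)
step 2: exchange rows 1,2
step 2: normalize row 1 (÷9) = (0, 1, -1/3, -10/9)
  row 0: subtract -2×row1 = (1, 0, -2/3, -2/9)
  row 3: subtract -12×row1 = (0, 0, -2, -19/3)
step 3: normalize row 2 (÷2) = (0, 0, 1, 2)
  row 0: subtract -2/3×row2 = (1, 0, 0, 10/9)
  row 1: subtract -1/3×row2 = (0, 1, 0, -4/9)
  row 3: subtract -2×row2 = (0, 0, 0, -7/3)
step 4: normalize row 3 (÷-7/3) = (0, 0, 0, 1)
  row 0: subtract 10/9×row3 = (1, 0, 0, 0)
  row 1: subtract -4/9×row3 = (0, 1, 0, 0)
  row 2: subtract 2×row3 = (0, 0, 1, 0)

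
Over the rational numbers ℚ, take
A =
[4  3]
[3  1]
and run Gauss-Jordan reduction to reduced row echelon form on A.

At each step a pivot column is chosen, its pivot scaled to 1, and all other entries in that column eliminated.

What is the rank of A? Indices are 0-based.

rank = 2

step 1: normalize row 0 (÷4) = (1, 3/4)
  row 1: subtract 3×row0 = (0, -5/4)
step 2: normalize row 1 (÷-5/4) = (0, 1)
  row 0: subtract 3/4×row1 = (1, 0)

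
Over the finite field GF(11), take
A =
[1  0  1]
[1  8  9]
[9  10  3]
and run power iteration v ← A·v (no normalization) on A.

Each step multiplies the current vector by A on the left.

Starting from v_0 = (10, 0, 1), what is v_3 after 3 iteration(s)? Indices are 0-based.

v_0 = (10, 0, 1).
v_1 = A·v_0 = (0, 8, 5).
v_2 = A·v_1 = (5, 10, 7).
v_3 = A·v_2 = (1, 5, 1).

v_3 = (1, 5, 1)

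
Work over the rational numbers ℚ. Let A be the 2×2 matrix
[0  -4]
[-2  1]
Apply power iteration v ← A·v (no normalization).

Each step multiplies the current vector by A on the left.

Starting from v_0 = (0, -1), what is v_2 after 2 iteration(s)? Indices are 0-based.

v_2 = (4, -9)

v_0 = (0, -1).
v_1 = A·v_0 = (4, -1).
v_2 = A·v_1 = (4, -9).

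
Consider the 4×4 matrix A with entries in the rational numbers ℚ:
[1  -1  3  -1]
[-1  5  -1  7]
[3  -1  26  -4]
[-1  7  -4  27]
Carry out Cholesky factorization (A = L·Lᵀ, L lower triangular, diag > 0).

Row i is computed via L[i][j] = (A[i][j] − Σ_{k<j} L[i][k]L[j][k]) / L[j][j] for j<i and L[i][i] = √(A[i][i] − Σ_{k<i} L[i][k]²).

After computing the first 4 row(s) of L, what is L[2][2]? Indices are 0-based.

Step 1: L[0][0] = √(1) = 1.
  L[1][0] = (-1) / L[0][0] = -1.
Step 2: L[1][1] = √(4) = 2.
  L[2][0] = (3) / L[0][0] = 3.
  L[2][1] = (2) / L[1][1] = 1.
Step 3: L[2][2] = √(16) = 4.
  L[3][0] = (-1) / L[0][0] = -1.
  L[3][1] = (6) / L[1][1] = 3.
  L[3][2] = (-4) / L[2][2] = -1.
Step 4: L[3][3] = √(16) = 4.

L[2][2] = 4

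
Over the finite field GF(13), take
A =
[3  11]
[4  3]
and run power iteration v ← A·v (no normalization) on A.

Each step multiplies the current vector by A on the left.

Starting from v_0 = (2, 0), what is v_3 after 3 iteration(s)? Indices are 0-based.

v_0 = (2, 0).
v_1 = A·v_0 = (6, 8).
v_2 = A·v_1 = (2, 9).
v_3 = A·v_2 = (1, 9).

v_3 = (1, 9)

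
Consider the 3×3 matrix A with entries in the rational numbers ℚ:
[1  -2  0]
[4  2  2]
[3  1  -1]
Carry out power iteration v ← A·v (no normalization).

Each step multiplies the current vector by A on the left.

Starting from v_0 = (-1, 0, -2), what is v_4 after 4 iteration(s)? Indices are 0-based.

v_0 = (-1, 0, -2).
v_1 = A·v_0 = (-1, -8, -1).
v_2 = A·v_1 = (15, -22, -10).
v_3 = A·v_2 = (59, -4, 33).
v_4 = A·v_3 = (67, 294, 140).

v_4 = (67, 294, 140)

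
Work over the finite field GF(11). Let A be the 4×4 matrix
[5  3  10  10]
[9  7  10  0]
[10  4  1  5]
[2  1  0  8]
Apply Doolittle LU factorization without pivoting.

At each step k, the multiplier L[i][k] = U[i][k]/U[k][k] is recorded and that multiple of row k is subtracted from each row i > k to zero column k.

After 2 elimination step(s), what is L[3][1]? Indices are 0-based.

L[3][1] = 4

k=0: U[0][0]=5
  eliminate (1,0): mult=4, new row 1: (0, 6, 3, 4); set L[1][0]=4
  eliminate (2,0): mult=2, new row 2: (0, 9, 3, 7); set L[2][0]=2
  eliminate (3,0): mult=7, new row 3: (0, 2, 7, 4); set L[3][0]=7
k=1: U[1][1]=6
  eliminate (2,1): mult=7, new row 2: (0, 0, 4, 1); set L[2][1]=7
  eliminate (3,1): mult=4, new row 3: (0, 0, 6, 10); set L[3][1]=4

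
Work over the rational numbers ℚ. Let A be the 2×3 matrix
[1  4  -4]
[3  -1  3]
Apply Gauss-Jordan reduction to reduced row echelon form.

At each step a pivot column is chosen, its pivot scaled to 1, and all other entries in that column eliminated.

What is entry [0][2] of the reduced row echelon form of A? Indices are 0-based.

pivot(0,0)=1: scale R0 → (1, 4, -4)
  clear (1,0): R1 −= (3)R0 → (0, -13, 15)
pivot(1,1)=-13: scale R1 → (0, 1, -15/13)
  clear (0,1): R0 −= (4)R1 → (1, 0, 8/13)

M[0][2] = 8/13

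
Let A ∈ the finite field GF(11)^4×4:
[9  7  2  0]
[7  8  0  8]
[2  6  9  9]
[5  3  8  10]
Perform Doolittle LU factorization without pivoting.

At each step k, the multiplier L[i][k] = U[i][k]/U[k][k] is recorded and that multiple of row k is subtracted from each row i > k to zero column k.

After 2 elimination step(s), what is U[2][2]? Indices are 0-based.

Step 1: pivot at (0,0) is 9.
  row1 ← row1 − (2)·row0  ⇒  L[1][0]=2, U row1=(0, 5, 7, 8)
  row2 ← row2 − (10)·row0  ⇒  L[2][0]=10, U row2=(0, 2, 0, 9)
  row3 ← row3 − (3)·row0  ⇒  L[3][0]=3, U row3=(0, 4, 2, 10)
Step 2: pivot at (1,1) is 5.
  row2 ← row2 − (7)·row1  ⇒  L[2][1]=7, U row2=(0, 0, 6, 8)
  row3 ← row3 − (3)·row1  ⇒  L[3][1]=3, U row3=(0, 0, 3, 8)

U[2][2] = 6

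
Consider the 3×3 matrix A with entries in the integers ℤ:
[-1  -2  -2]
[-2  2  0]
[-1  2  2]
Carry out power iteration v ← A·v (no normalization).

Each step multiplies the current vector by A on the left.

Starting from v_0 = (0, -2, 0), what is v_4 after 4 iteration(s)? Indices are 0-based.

v_0 = (0, -2, 0).
v_1 = A·v_0 = (4, -4, -4).
v_2 = A·v_1 = (12, -16, -20).
v_3 = A·v_2 = (60, -56, -84).
v_4 = A·v_3 = (220, -232, -340).

v_4 = (220, -232, -340)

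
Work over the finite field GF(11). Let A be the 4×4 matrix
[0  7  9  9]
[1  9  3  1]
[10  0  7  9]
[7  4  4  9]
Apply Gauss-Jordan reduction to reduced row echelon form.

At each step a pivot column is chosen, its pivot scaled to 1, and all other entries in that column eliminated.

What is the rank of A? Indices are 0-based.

[1] R0 <-> R1
[1] R0 /= 1  ⇒  (1, 9, 3, 1)
     R2 -= 10·R0  ⇒  (0, 9, 10, 10)
     R3 -= 7·R0  ⇒  (0, 7, 5, 2)
[2] R1 /= 7  ⇒  (0, 1, 6, 6)
     R0 -= 9·R1  ⇒  (1, 0, 4, 2)
     R2 -= 9·R1  ⇒  (0, 0, 0, 0)
     R3 -= 7·R1  ⇒  (0, 0, 7, 4)
[3] R2 <-> R3
[3] R2 /= 7  ⇒  (0, 0, 1, 10)
     R0 -= 4·R2  ⇒  (1, 0, 0, 6)
     R1 -= 6·R2  ⇒  (0, 1, 0, 1)
column 3 empty below row 3

rank = 3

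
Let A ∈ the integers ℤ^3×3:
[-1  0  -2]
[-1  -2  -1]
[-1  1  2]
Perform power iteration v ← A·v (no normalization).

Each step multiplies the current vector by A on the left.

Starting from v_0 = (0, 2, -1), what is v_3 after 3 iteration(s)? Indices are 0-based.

v_3 = (12, -1, -4)

v_0 = (0, 2, -1).
v_1 = A·v_0 = (2, -3, 0).
v_2 = A·v_1 = (-2, 4, -5).
v_3 = A·v_2 = (12, -1, -4).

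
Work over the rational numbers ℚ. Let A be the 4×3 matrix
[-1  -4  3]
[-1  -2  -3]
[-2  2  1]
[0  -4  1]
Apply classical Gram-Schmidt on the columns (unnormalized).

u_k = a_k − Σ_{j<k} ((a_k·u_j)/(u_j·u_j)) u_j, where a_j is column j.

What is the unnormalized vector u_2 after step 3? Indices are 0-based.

Step 1: u_0 = a_0 = (-1, -1, -2, 0).
Step 2: u_1 = a_1 − (1/3)·u_0 = (-11/3, -5/3, 8/3, -4).
Step 3: u_2 = a_2 − (-1/3)·u_0 − (-11/59)·u_1 = (117/59, -215/59, 49/59, 15/59).

u_2 = (117/59, -215/59, 49/59, 15/59)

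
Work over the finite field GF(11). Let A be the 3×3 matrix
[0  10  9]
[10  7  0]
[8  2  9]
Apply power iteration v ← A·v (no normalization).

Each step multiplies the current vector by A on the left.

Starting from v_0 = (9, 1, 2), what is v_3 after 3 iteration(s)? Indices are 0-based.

v_0 = (9, 1, 2).
v_1 = A·v_0 = (6, 9, 4).
v_2 = A·v_1 = (5, 2, 3).
v_3 = A·v_2 = (3, 9, 5).

v_3 = (3, 9, 5)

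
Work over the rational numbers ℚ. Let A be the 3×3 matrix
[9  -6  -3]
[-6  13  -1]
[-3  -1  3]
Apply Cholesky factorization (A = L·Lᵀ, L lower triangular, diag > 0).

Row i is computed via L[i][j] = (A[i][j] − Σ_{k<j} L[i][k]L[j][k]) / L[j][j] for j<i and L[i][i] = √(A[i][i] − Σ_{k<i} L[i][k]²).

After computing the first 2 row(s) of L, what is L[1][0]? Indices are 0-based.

L[1][0] = -2

Step 1: L[0][0] = √(9) = 3.
  L[1][0] = (-6) / L[0][0] = -2.
Step 2: L[1][1] = √(9) = 3.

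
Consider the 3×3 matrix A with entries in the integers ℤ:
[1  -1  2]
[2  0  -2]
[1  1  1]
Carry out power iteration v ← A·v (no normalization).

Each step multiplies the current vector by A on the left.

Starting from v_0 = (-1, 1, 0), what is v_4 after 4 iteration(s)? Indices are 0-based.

v_0 = (-1, 1, 0).
v_1 = A·v_0 = (-2, -2, 0).
v_2 = A·v_1 = (0, -4, -4).
v_3 = A·v_2 = (-4, 8, -8).
v_4 = A·v_3 = (-28, 8, -4).

v_4 = (-28, 8, -4)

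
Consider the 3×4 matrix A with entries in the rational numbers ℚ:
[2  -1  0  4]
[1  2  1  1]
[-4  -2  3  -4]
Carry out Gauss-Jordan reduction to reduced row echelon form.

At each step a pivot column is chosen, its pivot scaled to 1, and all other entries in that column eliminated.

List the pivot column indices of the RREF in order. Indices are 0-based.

pivot columns: 0, 1, 2

[1] R0 /= 2  ⇒  (1, -1/2, 0, 2)
     R1 -= 1·R0  ⇒  (0, 5/2, 1, -1)
     R2 -= -4·R0  ⇒  (0, -4, 3, 4)
[2] R1 /= 5/2  ⇒  (0, 1, 2/5, -2/5)
     R0 -= -1/2·R1  ⇒  (1, 0, 1/5, 9/5)
     R2 -= -4·R1  ⇒  (0, 0, 23/5, 12/5)
[3] R2 /= 23/5  ⇒  (0, 0, 1, 12/23)
     R0 -= 1/5·R2  ⇒  (1, 0, 0, 39/23)
     R1 -= 2/5·R2  ⇒  (0, 1, 0, -14/23)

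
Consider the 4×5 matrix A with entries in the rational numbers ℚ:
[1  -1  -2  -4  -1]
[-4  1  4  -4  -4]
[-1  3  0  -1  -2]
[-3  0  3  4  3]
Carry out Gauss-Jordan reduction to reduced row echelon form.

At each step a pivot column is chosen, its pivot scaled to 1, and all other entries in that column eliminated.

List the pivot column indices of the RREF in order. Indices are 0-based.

pivot columns: 0, 1, 2, 3

pivot(0,0)=1: scale R0 → (1, -1, -2, -4, -1)
  clear (1,0): R1 −= (-4)R0 → (0, -3, -4, -20, -8)
  clear (2,0): R2 −= (-1)R0 → (0, 2, -2, -5, -3)
  clear (3,0): R3 −= (-3)R0 → (0, -3, -3, -8, 0)
pivot(1,1)=-3: scale R1 → (0, 1, 4/3, 20/3, 8/3)
  clear (0,1): R0 −= (-1)R1 → (1, 0, -2/3, 8/3, 5/3)
  clear (2,1): R2 −= (2)R1 → (0, 0, -14/3, -55/3, -25/3)
  clear (3,1): R3 −= (-3)R1 → (0, 0, 1, 12, 8)
pivot(2,2)=-14/3: scale R2 → (0, 0, 1, 55/14, 25/14)
  clear (0,2): R0 −= (-2/3)R2 → (1, 0, 0, 37/7, 20/7)
  clear (1,2): R1 −= (4/3)R2 → (0, 1, 0, 10/7, 2/7)
  clear (3,2): R3 −= (1)R2 → (0, 0, 0, 113/14, 87/14)
pivot(3,3)=113/14: scale R3 → (0, 0, 0, 1, 87/113)
  clear (0,3): R0 −= (37/7)R3 → (1, 0, 0, 0, -137/113)
  clear (1,3): R1 −= (10/7)R3 → (0, 1, 0, 0, -92/113)
  clear (2,3): R2 −= (55/14)R3 → (0, 0, 1, 0, -140/113)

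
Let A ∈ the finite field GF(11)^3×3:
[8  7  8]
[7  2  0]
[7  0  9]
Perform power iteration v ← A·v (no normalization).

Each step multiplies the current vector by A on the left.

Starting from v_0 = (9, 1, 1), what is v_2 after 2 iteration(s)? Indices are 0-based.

v_2 = (0, 2, 3)

v_0 = (9, 1, 1).
v_1 = A·v_0 = (10, 10, 6).
v_2 = A·v_1 = (0, 2, 3).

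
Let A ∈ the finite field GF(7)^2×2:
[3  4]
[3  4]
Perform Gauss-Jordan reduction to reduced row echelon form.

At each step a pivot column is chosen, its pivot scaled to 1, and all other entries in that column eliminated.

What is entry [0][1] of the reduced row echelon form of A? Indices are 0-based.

M[0][1] = 6

step 1: normalize row 0 (÷3) = (1, 6)
  row 1: subtract 3×row0 = (0, 0)
skip col 1 (zero from row 1)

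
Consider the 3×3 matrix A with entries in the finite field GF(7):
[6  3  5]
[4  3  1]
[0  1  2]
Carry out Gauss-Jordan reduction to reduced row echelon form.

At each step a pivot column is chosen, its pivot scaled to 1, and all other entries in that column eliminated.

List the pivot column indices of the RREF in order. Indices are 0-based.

step 1: normalize row 0 (÷6) = (1, 4, 2)
  row 1: subtract 4×row0 = (0, 1, 0)
step 2: normalize row 1 (÷1) = (0, 1, 0)
  row 0: subtract 4×row1 = (1, 0, 2)
  row 2: subtract 1×row1 = (0, 0, 2)
step 3: normalize row 2 (÷2) = (0, 0, 1)
  row 0: subtract 2×row2 = (1, 0, 0)

pivot columns: 0, 1, 2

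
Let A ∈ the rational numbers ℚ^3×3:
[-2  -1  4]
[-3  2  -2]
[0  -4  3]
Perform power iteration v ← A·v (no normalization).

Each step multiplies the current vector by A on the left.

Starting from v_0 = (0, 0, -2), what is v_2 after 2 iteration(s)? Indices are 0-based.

v_2 = (-12, 44, -34)

v_0 = (0, 0, -2).
v_1 = A·v_0 = (-8, 4, -6).
v_2 = A·v_1 = (-12, 44, -34).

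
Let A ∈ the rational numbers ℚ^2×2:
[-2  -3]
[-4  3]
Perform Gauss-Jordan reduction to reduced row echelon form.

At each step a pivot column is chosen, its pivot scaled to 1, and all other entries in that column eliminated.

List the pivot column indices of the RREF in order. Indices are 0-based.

[1] R0 /= -2  ⇒  (1, 3/2)
     R1 -= -4·R0  ⇒  (0, 9)
[2] R1 /= 9  ⇒  (0, 1)
     R0 -= 3/2·R1  ⇒  (1, 0)

pivot columns: 0, 1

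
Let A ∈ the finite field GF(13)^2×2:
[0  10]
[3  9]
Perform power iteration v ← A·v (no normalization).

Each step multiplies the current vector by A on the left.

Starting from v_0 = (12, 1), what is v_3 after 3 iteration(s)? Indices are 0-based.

v_0 = (12, 1).
v_1 = A·v_0 = (10, 6).
v_2 = A·v_1 = (8, 6).
v_3 = A·v_2 = (8, 0).

v_3 = (8, 0)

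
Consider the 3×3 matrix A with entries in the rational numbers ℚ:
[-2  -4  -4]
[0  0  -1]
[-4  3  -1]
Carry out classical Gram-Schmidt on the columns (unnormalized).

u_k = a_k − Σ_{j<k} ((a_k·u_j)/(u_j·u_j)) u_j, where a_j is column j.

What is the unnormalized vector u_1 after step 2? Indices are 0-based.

Step 1: u_0 = a_0 = (-2, 0, -4).
Step 2: u_1 = a_1 − (-1/5)·u_0 = (-22/5, 0, 11/5).

u_1 = (-22/5, 0, 11/5)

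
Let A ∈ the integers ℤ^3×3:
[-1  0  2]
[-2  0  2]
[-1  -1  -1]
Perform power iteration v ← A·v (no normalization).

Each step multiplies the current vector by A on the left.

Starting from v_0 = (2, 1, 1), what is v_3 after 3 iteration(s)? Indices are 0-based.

v_3 = (20, 28, 10)

v_0 = (2, 1, 1).
v_1 = A·v_0 = (0, -2, -4).
v_2 = A·v_1 = (-8, -8, 6).
v_3 = A·v_2 = (20, 28, 10).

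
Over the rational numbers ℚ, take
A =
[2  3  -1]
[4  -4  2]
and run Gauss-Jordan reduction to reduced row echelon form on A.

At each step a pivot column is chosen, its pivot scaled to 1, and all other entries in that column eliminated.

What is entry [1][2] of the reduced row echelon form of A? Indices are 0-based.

M[1][2] = -2/5

step 1: normalize row 0 (÷2) = (1, 3/2, -1/2)
  row 1: subtract 4×row0 = (0, -10, 4)
step 2: normalize row 1 (÷-10) = (0, 1, -2/5)
  row 0: subtract 3/2×row1 = (1, 0, 1/10)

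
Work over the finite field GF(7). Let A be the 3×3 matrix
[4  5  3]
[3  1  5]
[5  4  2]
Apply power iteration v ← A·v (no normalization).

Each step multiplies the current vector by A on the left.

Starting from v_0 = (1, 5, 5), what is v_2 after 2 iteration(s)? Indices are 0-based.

v_2 = (5, 4, 2)

v_0 = (1, 5, 5).
v_1 = A·v_0 = (2, 5, 0).
v_2 = A·v_1 = (5, 4, 2).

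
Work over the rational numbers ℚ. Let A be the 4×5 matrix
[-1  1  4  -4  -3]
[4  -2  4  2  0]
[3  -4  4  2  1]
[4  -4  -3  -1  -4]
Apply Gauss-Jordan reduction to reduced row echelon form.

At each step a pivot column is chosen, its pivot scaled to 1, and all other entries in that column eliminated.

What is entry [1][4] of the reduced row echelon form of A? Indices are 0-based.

M[1][4] = -28/221

step 1: normalize row 0 (÷-1) = (1, -1, -4, 4, 3)
  row 1: subtract 4×row0 = (0, 2, 20, -14, -12)
  row 2: subtract 3×row0 = (0, -1, 16, -10, -8)
  row 3: subtract 4×row0 = (0, 0, 13, -17, -16)
step 2: normalize row 1 (÷2) = (0, 1, 10, -7, -6)
  row 0: subtract -1×row1 = (1, 0, 6, -3, -3)
  row 2: subtract -1×row1 = (0, 0, 26, -17, -14)
step 3: normalize row 2 (÷26) = (0, 0, 1, -17/26, -7/13)
  row 0: subtract 6×row2 = (1, 0, 0, 12/13, 3/13)
  row 1: subtract 10×row2 = (0, 1, 0, -6/13, -8/13)
  row 3: subtract 13×row2 = (0, 0, 0, -17/2, -9)
step 4: normalize row 3 (÷-17/2) = (0, 0, 0, 1, 18/17)
  row 0: subtract 12/13×row3 = (1, 0, 0, 0, -165/221)
  row 1: subtract -6/13×row3 = (0, 1, 0, 0, -28/221)
  row 2: subtract -17/26×row3 = (0, 0, 1, 0, 2/13)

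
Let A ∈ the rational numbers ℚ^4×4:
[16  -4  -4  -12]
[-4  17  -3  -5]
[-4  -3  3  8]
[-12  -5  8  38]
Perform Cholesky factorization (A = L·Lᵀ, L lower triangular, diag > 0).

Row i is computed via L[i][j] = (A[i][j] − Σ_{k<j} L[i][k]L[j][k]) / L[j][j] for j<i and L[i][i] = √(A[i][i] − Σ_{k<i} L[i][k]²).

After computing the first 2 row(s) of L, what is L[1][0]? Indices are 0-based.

L[1][0] = -1

Step 1: L[0][0] = √(16) = 4.
  L[1][0] = (-4) / L[0][0] = -1.
Step 2: L[1][1] = √(16) = 4.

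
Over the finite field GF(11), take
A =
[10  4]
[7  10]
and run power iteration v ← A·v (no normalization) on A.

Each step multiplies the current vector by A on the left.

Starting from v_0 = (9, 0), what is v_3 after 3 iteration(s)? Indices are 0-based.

v_0 = (9, 0).
v_1 = A·v_0 = (2, 8).
v_2 = A·v_1 = (8, 6).
v_3 = A·v_2 = (5, 6).

v_3 = (5, 6)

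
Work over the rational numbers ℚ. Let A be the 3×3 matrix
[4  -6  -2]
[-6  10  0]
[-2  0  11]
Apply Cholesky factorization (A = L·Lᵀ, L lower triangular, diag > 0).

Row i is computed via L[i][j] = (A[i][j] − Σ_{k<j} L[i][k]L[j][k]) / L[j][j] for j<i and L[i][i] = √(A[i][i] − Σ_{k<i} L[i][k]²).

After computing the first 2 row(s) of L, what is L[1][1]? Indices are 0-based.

Step 1: L[0][0] = √(4) = 2.
  L[1][0] = (-6) / L[0][0] = -3.
Step 2: L[1][1] = √(1) = 1.

L[1][1] = 1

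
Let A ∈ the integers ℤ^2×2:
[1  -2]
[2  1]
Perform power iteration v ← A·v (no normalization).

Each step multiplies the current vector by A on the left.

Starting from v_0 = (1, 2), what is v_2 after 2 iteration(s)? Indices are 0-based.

v_2 = (-11, -2)

v_0 = (1, 2).
v_1 = A·v_0 = (-3, 4).
v_2 = A·v_1 = (-11, -2).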